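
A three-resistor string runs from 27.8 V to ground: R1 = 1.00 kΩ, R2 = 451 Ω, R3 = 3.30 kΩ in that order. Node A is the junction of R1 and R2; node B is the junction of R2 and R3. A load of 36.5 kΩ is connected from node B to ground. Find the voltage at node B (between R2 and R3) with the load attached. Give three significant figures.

At node B, R3 is in parallel with the load: R3‖R_L = 3026 Ω.
Below node A the resistance is R2 + (R3‖R_L) = 3477 Ω, so V_A = 27.8 × 3477/4477 = 21.59 V.
Then V_B = V_A × (R3‖R_L)/(R2 + R3‖R_L) = 21.59 × 3026/3477 = 18.8 V.

V ≈ 18.8 V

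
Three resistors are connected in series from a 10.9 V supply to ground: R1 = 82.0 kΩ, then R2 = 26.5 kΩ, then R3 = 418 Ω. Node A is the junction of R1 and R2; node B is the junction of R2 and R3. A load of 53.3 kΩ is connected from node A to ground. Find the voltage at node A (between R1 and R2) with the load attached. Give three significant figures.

Below node A the series string R2+R3 = 26920 Ω sits in parallel with the 53300 Ω load: 17890 Ω.
V_A = 10.9 × 17890/(82000 + 17890) = 1.95 V.

V ≈ 1.95 V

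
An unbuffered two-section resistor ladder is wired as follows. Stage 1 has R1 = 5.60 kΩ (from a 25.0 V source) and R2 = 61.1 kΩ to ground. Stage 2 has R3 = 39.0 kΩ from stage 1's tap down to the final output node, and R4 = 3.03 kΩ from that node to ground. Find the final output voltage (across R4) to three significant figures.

Stage 2 presents R3+R4 = 42.03 kΩ as a load on stage 1's tap.
Stage 1's lower leg becomes R2‖(R3+R4) = 24.90 kΩ, so V_mid = 25.0 × 24.90/30.50 = 20.41 V.
Stage 2 is itself unloaded: V_out = V_mid × R4/(R3+R4) = 20.41 × 3.03/42.03 = 1.47 V.

V_out ≈ 1.47 V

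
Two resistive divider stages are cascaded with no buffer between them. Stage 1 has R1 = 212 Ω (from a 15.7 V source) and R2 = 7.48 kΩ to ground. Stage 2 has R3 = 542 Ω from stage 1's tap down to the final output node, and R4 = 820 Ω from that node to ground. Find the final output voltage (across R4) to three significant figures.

Stage 2 presents R3+R4 = 1362 Ω as a load on stage 1's tap.
Stage 1's lower leg becomes R2‖(R3+R4) = 1152 Ω, so V_mid = 15.7 × 1152/1364 = 13.26 V.
Stage 2 is itself unloaded: V_out = V_mid × R4/(R3+R4) = 13.26 × 820/1362 = 7.98 V.

V_out ≈ 7.98 V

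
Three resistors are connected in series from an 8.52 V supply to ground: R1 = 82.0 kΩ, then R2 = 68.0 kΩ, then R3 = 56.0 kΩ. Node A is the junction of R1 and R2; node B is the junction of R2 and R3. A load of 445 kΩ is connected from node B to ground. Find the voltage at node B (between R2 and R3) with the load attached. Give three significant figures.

At node B, R3 is in parallel with the load: R3‖R_L = 49.74 kΩ.
Below node A the resistance is R2 + (R3‖R_L) = 117.7 kΩ, so V_A = 8.52 × 117.7/199.7 = 5.022 V.
Then V_B = V_A × (R3‖R_L)/(R2 + R3‖R_L) = 5.022 × 49.74/117.7 = 2.12 V.

V ≈ 2.12 V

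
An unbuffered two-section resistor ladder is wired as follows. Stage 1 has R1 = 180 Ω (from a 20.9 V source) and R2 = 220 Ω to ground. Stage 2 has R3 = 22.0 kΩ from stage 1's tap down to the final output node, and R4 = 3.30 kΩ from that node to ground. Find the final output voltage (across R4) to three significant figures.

Stage 2 presents R3+R4 = 25300 Ω as a load on stage 1's tap.
Stage 1's lower leg becomes R2‖(R3+R4) = 218.1 Ω, so V_mid = 20.9 × 218.1/398.1 = 11.45 V.
Stage 2 is itself unloaded: V_out = V_mid × R4/(R3+R4) = 11.45 × 3300/25300 = 1.49 V.

V_out ≈ 1.49 V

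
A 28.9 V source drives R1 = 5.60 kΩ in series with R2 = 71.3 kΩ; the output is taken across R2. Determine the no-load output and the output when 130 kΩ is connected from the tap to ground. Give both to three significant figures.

Unloaded: 26.8 V; loaded: 25.8 V

Open-circuit: V = 28.9 × 71.3/(5.60 + 71.3) = 26.8 V.
With the load, R2 becomes R2‖R_L = 46.05 kΩ, so V = 28.9 × 46.05/51.65 = 25.8 V.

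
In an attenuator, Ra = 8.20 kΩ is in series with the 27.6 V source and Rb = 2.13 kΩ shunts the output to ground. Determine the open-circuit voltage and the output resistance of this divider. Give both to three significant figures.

V_th = 5.69 V, R_th = 1.69 kΩ

V_th is the open-circuit tap voltage: 27.6 × 2.13/(8.20 + 2.13) = 5.69 V.
With the supply zeroed, Ra and Rb appear in parallel from the tap: R_th = Ra‖Rb = (8.20 × 2.13)/10.33 = 1.69 kΩ.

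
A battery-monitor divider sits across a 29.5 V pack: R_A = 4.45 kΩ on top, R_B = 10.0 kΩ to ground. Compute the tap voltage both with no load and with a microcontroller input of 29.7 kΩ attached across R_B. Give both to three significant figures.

Open-circuit: V = 29.5 × 10.0/(4.45 + 10.0) = 20.4 V.
With the load, R_B becomes R_B‖R_L = 7.481 kΩ, so V = 29.5 × 7.481/11.93 = 18.5 V.

Unloaded: 20.4 V; loaded: 18.5 V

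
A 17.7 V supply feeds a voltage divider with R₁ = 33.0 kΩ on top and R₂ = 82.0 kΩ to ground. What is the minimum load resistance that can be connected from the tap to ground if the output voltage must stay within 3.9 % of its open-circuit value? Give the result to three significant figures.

Output resistance R_th = R₁‖R₂ = (33.0 × 82.0)/115.0 = 23.53 kΩ.
The fractional drop is R_th/(R_th + R_L); requiring this ≤ 0.0390 gives R_L ≥ R_th(1/0.0390 − 1) = 23.53 × 24.64 = 580 kΩ.

R_L(min) ≈ 580 kΩ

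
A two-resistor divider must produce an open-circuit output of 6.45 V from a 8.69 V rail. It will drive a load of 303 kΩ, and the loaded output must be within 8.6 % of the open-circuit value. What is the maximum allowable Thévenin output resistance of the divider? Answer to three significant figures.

R_th ≤ 28.5 kΩ

Loading drop = R_th/(R_th + R_L) ≤ 0.0860, so R_th ≤ R_L · ε/(1−ε) = 303 kΩ × 0.0860/0.9140 = 28.5 kΩ.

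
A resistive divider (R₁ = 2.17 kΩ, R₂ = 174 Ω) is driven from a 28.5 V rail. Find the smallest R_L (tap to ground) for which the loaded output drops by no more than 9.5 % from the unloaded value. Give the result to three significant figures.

Output resistance R_th = R₁‖R₂ = (2170 × 174)/2344 = 161.1 Ω.
The fractional drop is R_th/(R_th + R_L); requiring this ≤ 0.0950 gives R_L ≥ R_th(1/0.0950 − 1) = 161.1 × 9.526 = 1.53 kΩ.

R_L(min) ≈ 1.53 kΩ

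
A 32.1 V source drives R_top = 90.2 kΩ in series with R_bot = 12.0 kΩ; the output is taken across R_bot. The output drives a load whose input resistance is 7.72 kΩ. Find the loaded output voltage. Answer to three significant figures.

The load sits in parallel with R_bot: R_bot‖R_L = (12.0 × 7.72) / (12.0 + 7.72) = 4.698 kΩ.
V_out = 32.1 × 4.698 / (90.2 + 4.698) = 32.1 × 4.698/94.90 = 1.59 V.

V_out ≈ 1.59 V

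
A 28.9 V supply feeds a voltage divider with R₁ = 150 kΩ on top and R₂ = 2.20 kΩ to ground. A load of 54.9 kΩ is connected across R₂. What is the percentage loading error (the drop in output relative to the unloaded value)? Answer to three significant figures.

The divider's output (Thévenin) resistance is R₁‖R₂ = 2.168 kΩ.
Fractional drop under load = R_th/(R_th + R_L) = 2.168 / (2.168 + 54.9) = 0.03799.
So the output falls by 3.80 %.

3.80 %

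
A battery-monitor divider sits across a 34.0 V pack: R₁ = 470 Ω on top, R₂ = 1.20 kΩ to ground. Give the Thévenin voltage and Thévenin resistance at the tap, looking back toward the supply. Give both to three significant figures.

V_th is the open-circuit tap voltage: 34.0 × 1200/(470 + 1200) = 24.4 V.
With the supply zeroed, R₁ and R₂ appear in parallel from the tap: R_th = R₁‖R₂ = (470 × 1200)/1670 = 338 Ω.

V_th = 24.4 V, R_th = 338 Ω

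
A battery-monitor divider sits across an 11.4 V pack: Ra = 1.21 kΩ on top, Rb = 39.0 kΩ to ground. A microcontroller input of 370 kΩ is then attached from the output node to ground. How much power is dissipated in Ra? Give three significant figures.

Total resistance from the source is Ra + (Rb‖R_L) = 36.49 kΩ, so I = 11.4/36.49 kΩ = 0.3124 mA.
P = I²·Ra = (0.3124 mA)² × 1.21 kΩ = 0.118 mW.

P ≈ 0.118 mW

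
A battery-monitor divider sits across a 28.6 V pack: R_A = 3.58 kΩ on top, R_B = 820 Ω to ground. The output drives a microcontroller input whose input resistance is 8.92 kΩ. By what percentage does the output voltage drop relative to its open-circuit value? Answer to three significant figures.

The divider's output (Thévenin) resistance is R_A‖R_B = 667.2 Ω.
Fractional drop under load = R_th/(R_th + R_L) = 667.2 / (667.2 + 8920) = 0.06959.
So the output falls by 6.96 %.

6.96 %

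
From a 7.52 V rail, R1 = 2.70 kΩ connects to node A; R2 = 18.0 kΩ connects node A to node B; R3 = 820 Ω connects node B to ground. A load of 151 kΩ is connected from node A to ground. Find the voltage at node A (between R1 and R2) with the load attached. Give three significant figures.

V ≈ 6.48 V

Below node A the series string R2+R3 = 18820 Ω sits in parallel with the 151000 Ω load: 16730 Ω.
V_A = 7.52 × 16730/(2700 + 16730) = 6.48 V.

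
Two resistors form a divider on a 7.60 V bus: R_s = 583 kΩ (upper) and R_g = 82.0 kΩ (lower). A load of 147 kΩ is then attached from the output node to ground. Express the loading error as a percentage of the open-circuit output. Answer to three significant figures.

32.8 %

The divider's output (Thévenin) resistance is R_s‖R_g = 71.89 kΩ.
Fractional drop under load = R_th/(R_th + R_L) = 71.89 / (71.89 + 147) = 0.3284.
So the output falls by 32.8 %.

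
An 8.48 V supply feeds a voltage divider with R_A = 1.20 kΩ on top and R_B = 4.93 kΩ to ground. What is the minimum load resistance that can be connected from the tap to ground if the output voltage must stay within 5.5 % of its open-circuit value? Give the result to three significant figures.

Output resistance R_th = R_A‖R_B = (1200 × 4930)/6130 = 965.1 Ω.
The fractional drop is R_th/(R_th + R_L); requiring this ≤ 0.0550 gives R_L ≥ R_th(1/0.0550 − 1) = 965.1 × 17.18 = 16.6 kΩ.

R_L(min) ≈ 16.6 kΩ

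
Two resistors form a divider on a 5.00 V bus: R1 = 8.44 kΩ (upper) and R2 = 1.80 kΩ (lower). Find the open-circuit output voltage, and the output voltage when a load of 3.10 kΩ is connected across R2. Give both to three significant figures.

Unloaded: 0.879 V; loaded: 0.594 V

Open-circuit: V = 5.00 × 1.80/(8.44 + 1.80) = 0.879 V.
With the load, R2 becomes R2‖R_L = 1.139 kΩ, so V = 5.00 × 1.139/9.579 = 0.594 V.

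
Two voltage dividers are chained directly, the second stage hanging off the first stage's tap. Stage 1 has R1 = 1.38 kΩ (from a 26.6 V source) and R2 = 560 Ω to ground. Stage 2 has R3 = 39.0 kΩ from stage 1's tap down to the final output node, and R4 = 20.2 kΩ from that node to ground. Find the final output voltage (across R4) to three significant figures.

V_out ≈ 2.60 V

Stage 2 presents R3+R4 = 59200 Ω as a load on stage 1's tap.
Stage 1's lower leg becomes R2‖(R3+R4) = 554.8 Ω, so V_mid = 26.6 × 554.8/1935 = 7.627 V.
Stage 2 is itself unloaded: V_out = V_mid × R4/(R3+R4) = 7.627 × 20200/59200 = 2.60 V.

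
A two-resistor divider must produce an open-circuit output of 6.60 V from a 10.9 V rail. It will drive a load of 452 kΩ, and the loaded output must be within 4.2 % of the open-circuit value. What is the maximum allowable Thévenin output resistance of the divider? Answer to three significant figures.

Loading drop = R_th/(R_th + R_L) ≤ 0.0420, so R_th ≤ R_L · ε/(1−ε) = 452 kΩ × 0.0420/0.9580 = 19.8 kΩ.

R_th ≤ 19.8 kΩ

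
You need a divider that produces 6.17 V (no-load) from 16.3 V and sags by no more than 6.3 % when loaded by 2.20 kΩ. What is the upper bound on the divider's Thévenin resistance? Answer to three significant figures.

R_th ≤ 148 Ω

Loading drop = R_th/(R_th + R_L) ≤ 0.0630, so R_th ≤ R_L · ε/(1−ε) = 2.20 kΩ × 0.0630/0.9370 = 148 Ω.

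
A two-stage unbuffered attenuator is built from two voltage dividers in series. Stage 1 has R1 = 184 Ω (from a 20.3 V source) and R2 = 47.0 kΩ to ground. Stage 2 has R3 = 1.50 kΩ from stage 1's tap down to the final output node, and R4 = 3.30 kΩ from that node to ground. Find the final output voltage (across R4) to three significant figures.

V_out ≈ 13.4 V

Stage 2 presents R3+R4 = 4800 Ω as a load on stage 1's tap.
Stage 1's lower leg becomes R2‖(R3+R4) = 4355 Ω, so V_mid = 20.3 × 4355/4539 = 19.48 V.
Stage 2 is itself unloaded: V_out = V_mid × R4/(R3+R4) = 19.48 × 3300/4800 = 13.4 V.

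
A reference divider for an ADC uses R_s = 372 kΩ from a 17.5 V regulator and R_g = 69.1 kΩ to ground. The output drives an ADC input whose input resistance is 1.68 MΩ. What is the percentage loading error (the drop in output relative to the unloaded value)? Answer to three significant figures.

3.35 %

The divider's output (Thévenin) resistance is R_s‖R_g = 58.28 kΩ.
Fractional drop under load = R_th/(R_th + R_L) = 58.28 / (58.28 + 1680) = 0.03352.
So the output falls by 3.35 %.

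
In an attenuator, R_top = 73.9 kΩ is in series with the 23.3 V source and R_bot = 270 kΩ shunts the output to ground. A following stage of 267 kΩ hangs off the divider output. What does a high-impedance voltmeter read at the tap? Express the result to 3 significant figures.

The load sits in parallel with R_bot: R_bot‖R_L = (270 × 267) / (270 + 267) = 134.2 kΩ.
V_out = 23.3 × 134.2 / (73.9 + 134.2) = 23.3 × 134.2/208.1 = 15.0 V.
(Unloaded it would have been 18.3 V.)

V_out ≈ 15.0 V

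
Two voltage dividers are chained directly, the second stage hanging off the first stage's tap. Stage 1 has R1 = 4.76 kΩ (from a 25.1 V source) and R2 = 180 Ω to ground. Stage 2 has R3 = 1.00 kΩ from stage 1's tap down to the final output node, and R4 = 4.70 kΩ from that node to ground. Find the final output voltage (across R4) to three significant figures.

V_out ≈ 0.732 V

Stage 2 presents R3+R4 = 5700 Ω as a load on stage 1's tap.
Stage 1's lower leg becomes R2‖(R3+R4) = 174.5 Ω, so V_mid = 25.1 × 174.5/4934 = 0.8876 V.
Stage 2 is itself unloaded: V_out = V_mid × R4/(R3+R4) = 0.8876 × 4700/5700 = 0.732 V.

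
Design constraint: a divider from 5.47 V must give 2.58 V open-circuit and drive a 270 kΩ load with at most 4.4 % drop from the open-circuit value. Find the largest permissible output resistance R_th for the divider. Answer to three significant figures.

Loading drop = R_th/(R_th + R_L) ≤ 0.0440, so R_th ≤ R_L · ε/(1−ε) = 270 kΩ × 0.0440/0.9560 = 12.4 kΩ.

R_th ≤ 12.4 kΩ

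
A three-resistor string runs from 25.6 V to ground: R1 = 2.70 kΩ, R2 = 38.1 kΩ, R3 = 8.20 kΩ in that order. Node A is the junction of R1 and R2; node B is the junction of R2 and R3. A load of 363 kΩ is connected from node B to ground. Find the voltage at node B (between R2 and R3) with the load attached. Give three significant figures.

V ≈ 4.20 V

At node B, R3 is in parallel with the load: R3‖R_L = 8.019 kΩ.
Below node A the resistance is R2 + (R3‖R_L) = 46.12 kΩ, so V_A = 25.6 × 46.12/48.82 = 24.18 V.
Then V_B = V_A × (R3‖R_L)/(R2 + R3‖R_L) = 24.18 × 8.019/46.12 = 4.20 V.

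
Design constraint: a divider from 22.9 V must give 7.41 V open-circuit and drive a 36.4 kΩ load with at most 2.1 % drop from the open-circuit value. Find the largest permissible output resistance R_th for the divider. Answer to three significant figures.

Loading drop = R_th/(R_th + R_L) ≤ 0.0210, so R_th ≤ R_L · ε/(1−ε) = 36.4 kΩ × 0.0210/0.9790 = 781 Ω.
(Any R1, R2 with R2/(R1+R2) = 0.324 and R1‖R2 ≤ 781 Ω will meet the spec.)

R_th ≤ 781 Ω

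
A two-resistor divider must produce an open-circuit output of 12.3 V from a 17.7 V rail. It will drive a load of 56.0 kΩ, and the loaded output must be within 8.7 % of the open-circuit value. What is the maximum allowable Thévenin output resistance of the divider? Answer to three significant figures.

Loading drop = R_th/(R_th + R_L) ≤ 0.0870, so R_th ≤ R_L · ε/(1−ε) = 56.0 kΩ × 0.0870/0.9130 = 5.34 kΩ.

R_th ≤ 5.34 kΩ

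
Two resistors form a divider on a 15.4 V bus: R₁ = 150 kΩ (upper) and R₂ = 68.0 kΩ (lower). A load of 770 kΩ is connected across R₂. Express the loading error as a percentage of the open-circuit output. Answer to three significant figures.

The divider's output (Thévenin) resistance is R₁‖R₂ = 46.79 kΩ.
Fractional drop under load = R_th/(R_th + R_L) = 46.79 / (46.79 + 770) = 0.05728.
So the output falls by 5.73 %.

5.73 %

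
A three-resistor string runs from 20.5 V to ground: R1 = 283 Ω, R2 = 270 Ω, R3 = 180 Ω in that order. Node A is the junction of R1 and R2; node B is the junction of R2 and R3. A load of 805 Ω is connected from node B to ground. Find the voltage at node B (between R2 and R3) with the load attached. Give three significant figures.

At node B, R3 is in parallel with the load: R3‖R_L = 147.1 Ω.
Below node A the resistance is R2 + (R3‖R_L) = 417.1 Ω, so V_A = 20.5 × 417.1/700.1 = 12.21 V.
Then V_B = V_A × (R3‖R_L)/(R2 + R3‖R_L) = 12.21 × 147.1/417.1 = 4.31 V.

V ≈ 4.31 V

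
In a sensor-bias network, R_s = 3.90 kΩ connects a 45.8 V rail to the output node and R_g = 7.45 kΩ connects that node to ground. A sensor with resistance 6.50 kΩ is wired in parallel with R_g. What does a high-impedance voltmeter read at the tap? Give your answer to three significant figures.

The load sits in parallel with R_g: R_g‖R_L = (7.45 × 6.50) / (7.45 + 6.50) = 3.471 kΩ.
V_out = 45.8 × 3.471 / (3.90 + 3.471) = 45.8 × 3.471/7.371 = 21.6 V.

V_out ≈ 21.6 V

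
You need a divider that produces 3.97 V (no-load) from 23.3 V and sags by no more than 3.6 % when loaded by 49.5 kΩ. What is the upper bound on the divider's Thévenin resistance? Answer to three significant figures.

R_th ≤ 1.85 kΩ

Loading drop = R_th/(R_th + R_L) ≤ 0.0360, so R_th ≤ R_L · ε/(1−ε) = 49.5 kΩ × 0.0360/0.9640 = 1.85 kΩ.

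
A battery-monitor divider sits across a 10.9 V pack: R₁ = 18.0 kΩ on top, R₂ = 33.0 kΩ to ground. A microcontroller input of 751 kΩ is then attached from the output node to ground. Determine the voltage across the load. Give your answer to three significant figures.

The load sits in parallel with R₂: R₂‖R_L = (33.0 × 751) / (33.0 + 751) = 31.61 kΩ.
V_out = 10.9 × 31.61 / (18.0 + 31.61) = 10.9 × 31.61/49.61 = 6.95 V.

V_out ≈ 6.95 V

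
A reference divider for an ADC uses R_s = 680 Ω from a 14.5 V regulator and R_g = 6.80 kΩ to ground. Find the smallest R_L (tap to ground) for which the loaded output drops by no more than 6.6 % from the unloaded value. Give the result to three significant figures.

Output resistance R_th = R_s‖R_g = (680 × 6800)/7480 = 618.2 Ω.
The fractional drop is R_th/(R_th + R_L); requiring this ≤ 0.0660 gives R_L ≥ R_th(1/0.0660 − 1) = 618.2 × 14.15 = 8.75 kΩ.

R_L(min) ≈ 8.75 kΩ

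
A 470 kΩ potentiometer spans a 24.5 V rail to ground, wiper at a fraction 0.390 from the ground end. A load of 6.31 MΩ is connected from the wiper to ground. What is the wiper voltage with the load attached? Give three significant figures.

V ≈ 9.39 V

The wiper splits the pot into (1−α)R = 286.7 kΩ above and αR = 183.3 kΩ below.
Lower section ‖ load = 178.1 kΩ.
V_wiper = 24.5 × 178.1/(286.7 + 178.1) = 9.39 V.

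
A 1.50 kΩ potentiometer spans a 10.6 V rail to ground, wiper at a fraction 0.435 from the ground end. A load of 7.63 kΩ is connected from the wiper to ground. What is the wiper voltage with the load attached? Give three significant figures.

The wiper splits the pot into (1−α)R = 847.5 Ω above and αR = 652.5 Ω below.
Lower section ‖ load = 601.1 Ω.
V_wiper = 10.6 × 601.1/(847.5 + 601.1) = 4.40 V.

V ≈ 4.40 V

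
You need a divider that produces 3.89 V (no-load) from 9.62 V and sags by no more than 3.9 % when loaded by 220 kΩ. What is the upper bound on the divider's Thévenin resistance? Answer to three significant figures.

Loading drop = R_th/(R_th + R_L) ≤ 0.0390, so R_th ≤ R_L · ε/(1−ε) = 220 kΩ × 0.0390/0.9610 = 8.93 kΩ.

R_th ≤ 8.93 kΩ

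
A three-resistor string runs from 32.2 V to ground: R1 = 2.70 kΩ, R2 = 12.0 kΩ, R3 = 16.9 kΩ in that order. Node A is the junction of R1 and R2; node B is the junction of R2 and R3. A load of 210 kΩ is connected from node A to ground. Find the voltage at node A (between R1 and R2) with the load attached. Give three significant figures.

Below node A the series string R2+R3 = 28.90 kΩ sits in parallel with the 210 kΩ load: 25.40 kΩ.
V_A = 32.2 × 25.40/(2.70 + 25.40) = 29.1 V.

V ≈ 29.1 V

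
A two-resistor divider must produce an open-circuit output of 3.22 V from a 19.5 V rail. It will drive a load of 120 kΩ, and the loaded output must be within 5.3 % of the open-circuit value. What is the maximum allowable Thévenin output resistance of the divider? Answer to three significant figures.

Loading drop = R_th/(R_th + R_L) ≤ 0.0530, so R_th ≤ R_L · ε/(1−ε) = 120 kΩ × 0.0530/0.9470 = 6.72 kΩ.

R_th ≤ 6.72 kΩ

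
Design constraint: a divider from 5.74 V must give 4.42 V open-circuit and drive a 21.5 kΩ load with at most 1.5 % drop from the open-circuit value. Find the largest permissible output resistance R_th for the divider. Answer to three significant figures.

R_th ≤ 327 Ω

Loading drop = R_th/(R_th + R_L) ≤ 0.0150, so R_th ≤ R_L · ε/(1−ε) = 21.5 kΩ × 0.0150/0.9850 = 327 Ω.
(Any R1, R2 with R2/(R1+R2) = 0.770 and R1‖R2 ≤ 327 Ω will meet the spec.)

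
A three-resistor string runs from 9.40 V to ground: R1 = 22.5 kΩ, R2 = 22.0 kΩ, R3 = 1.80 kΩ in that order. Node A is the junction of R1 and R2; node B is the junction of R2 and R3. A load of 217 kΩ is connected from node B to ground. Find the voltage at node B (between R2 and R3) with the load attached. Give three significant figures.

V ≈ 0.363 V

At node B, R3 is in parallel with the load: R3‖R_L = 1.785 kΩ.
Below node A the resistance is R2 + (R3‖R_L) = 23.79 kΩ, so V_A = 9.40 × 23.79/46.29 = 4.831 V.
Then V_B = V_A × (R3‖R_L)/(R2 + R3‖R_L) = 4.831 × 1.785/23.79 = 0.363 V.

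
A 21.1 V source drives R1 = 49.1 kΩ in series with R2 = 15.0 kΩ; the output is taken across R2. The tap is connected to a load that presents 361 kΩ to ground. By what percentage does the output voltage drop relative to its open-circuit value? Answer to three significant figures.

The divider's output (Thévenin) resistance is R1‖R2 = 11.49 kΩ.
Fractional drop under load = R_th/(R_th + R_L) = 11.49 / (11.49 + 361) = 0.03085.
So the output falls by 3.08 %.

3.08 %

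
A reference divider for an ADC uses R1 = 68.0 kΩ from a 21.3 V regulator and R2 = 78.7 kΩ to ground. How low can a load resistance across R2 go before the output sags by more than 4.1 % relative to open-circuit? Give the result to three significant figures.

R_L(min) ≈ 853 kΩ

Output resistance R_th = R1‖R2 = (68.0 × 78.7)/146.7 = 36.48 kΩ.
The fractional drop is R_th/(R_th + R_L); requiring this ≤ 0.0410 gives R_L ≥ R_th(1/0.0410 − 1) = 36.48 × 23.39 = 853 kΩ.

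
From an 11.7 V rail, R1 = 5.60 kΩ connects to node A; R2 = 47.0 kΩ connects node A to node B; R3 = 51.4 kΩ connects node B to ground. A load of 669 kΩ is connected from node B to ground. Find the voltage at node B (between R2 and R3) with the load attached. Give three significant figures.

At node B, R3 is in parallel with the load: R3‖R_L = 47.73 kΩ.
Below node A the resistance is R2 + (R3‖R_L) = 94.73 kΩ, so V_A = 11.7 × 94.73/100.3 = 11.05 V.
Then V_B = V_A × (R3‖R_L)/(R2 + R3‖R_L) = 11.05 × 47.73/94.73 = 5.57 V.

V ≈ 5.57 V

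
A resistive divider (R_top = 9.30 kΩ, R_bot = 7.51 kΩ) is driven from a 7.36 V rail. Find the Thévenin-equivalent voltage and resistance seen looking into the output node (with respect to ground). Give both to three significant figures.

V_th = 3.29 V, R_th = 4.15 kΩ

V_th is the open-circuit tap voltage: 7.36 × 7.51/(9.30 + 7.51) = 3.29 V.
With the supply zeroed, R_top and R_bot appear in parallel from the tap: R_th = R_top‖R_bot = (9.30 × 7.51)/16.81 = 4.15 kΩ.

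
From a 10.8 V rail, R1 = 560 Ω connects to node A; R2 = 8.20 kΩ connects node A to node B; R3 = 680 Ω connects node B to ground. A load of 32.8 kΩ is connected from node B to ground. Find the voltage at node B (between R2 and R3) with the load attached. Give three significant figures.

At node B, R3 is in parallel with the load: R3‖R_L = 666.2 Ω.
Below node A the resistance is R2 + (R3‖R_L) = 8866 Ω, so V_A = 10.8 × 8866/9426 = 10.16 V.
Then V_B = V_A × (R3‖R_L)/(R2 + R3‖R_L) = 10.16 × 666.2/8866 = 0.763 V.

V ≈ 0.763 V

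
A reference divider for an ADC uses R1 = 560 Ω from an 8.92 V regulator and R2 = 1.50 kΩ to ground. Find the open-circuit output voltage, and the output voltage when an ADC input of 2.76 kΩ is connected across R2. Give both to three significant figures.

Open-circuit: V = 8.92 × 1500/(560 + 1500) = 6.50 V.
With the load, R2 becomes R2‖R_L = 971.8 Ω, so V = 8.92 × 971.8/1532 = 5.66 V.

Unloaded: 6.50 V; loaded: 5.66 V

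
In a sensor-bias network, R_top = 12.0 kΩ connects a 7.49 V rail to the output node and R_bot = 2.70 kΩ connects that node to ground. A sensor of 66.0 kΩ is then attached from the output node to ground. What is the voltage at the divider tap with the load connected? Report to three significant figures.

The load sits in parallel with R_bot: R_bot‖R_L = (2.70 × 66.0) / (2.70 + 66.0) = 2.594 kΩ.
V_out = 7.49 × 2.594 / (12.0 + 2.594) = 7.49 × 2.594/14.59 = 1.33 V.
(Unloaded it would have been 1.38 V.)

V_out ≈ 1.33 V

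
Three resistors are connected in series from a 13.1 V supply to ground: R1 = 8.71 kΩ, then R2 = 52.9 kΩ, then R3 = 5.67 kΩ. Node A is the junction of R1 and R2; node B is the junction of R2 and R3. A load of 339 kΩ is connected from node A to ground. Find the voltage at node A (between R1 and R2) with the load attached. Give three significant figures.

Below node A the series string R2+R3 = 58.57 kΩ sits in parallel with the 339 kΩ load: 49.94 kΩ.
V_A = 13.1 × 49.94/(8.71 + 49.94) = 11.2 V.

V ≈ 11.2 V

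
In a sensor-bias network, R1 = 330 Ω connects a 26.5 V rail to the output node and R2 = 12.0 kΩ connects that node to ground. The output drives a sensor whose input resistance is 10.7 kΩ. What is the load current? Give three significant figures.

R2‖R_L = 5656 Ω; V_out = 26.5 × 5656/5986 = 25.04 V.
I_L = V_out / R_L = 25.04 / 10.7 kΩ = 2.34 mA.

I_L ≈ 2.34 mA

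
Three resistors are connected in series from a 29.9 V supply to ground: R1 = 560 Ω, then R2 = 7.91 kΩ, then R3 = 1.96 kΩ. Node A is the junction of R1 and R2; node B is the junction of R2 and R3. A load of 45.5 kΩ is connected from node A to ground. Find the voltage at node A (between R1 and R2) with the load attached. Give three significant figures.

V ≈ 28.0 V

Below node A the series string R2+R3 = 9870 Ω sits in parallel with the 45500 Ω load: 8111 Ω.
V_A = 29.9 × 8111/(560 + 8111) = 28.0 V.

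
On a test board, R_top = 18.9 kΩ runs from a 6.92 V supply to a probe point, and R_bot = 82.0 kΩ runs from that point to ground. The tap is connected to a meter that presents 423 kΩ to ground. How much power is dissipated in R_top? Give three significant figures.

P ≈ 0.118 mW

Total resistance from the source is R_top + (R_bot‖R_L) = 87.59 kΩ, so I = 6.92/87.59 kΩ = 0.07901 mA.
P = I²·R_top = (0.07901 mA)² × 18.9 kΩ = 0.118 mW.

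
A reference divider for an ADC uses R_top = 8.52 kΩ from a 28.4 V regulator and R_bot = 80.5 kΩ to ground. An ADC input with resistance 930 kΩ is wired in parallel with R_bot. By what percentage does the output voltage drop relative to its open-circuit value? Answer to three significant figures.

The divider's output (Thévenin) resistance is R_top‖R_bot = 7.705 kΩ.
Fractional drop under load = R_th/(R_th + R_L) = 7.705 / (7.705 + 930) = 0.008216.
So the output falls by 0.822 %.

0.822 %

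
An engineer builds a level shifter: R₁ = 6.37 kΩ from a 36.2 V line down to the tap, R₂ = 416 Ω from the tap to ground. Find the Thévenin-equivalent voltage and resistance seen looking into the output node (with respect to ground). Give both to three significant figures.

V_th is the open-circuit tap voltage: 36.2 × 416/(6370 + 416) = 2.22 V.
With the supply zeroed, R₁ and R₂ appear in parallel from the tap: R_th = R₁‖R₂ = (6370 × 416)/6786 = 390 Ω.

V_th = 2.22 V, R_th = 390 Ω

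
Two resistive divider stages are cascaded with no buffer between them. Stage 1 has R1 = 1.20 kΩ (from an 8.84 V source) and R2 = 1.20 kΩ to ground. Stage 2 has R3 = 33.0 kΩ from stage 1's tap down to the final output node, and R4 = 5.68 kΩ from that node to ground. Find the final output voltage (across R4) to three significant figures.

V_out ≈ 0.639 V

Stage 2 presents R3+R4 = 38.68 kΩ as a load on stage 1's tap.
Stage 1's lower leg becomes R2‖(R3+R4) = 1.164 kΩ, so V_mid = 8.84 × 1.164/2.364 = 4.352 V.
Stage 2 is itself unloaded: V_out = V_mid × R4/(R3+R4) = 4.352 × 5.68/38.68 = 0.639 V.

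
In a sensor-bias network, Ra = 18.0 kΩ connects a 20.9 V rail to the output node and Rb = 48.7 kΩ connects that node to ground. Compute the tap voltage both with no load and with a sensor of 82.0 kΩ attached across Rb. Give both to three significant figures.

Unloaded: 15.3 V; loaded: 13.2 V

Open-circuit: V = 20.9 × 48.7/(18.0 + 48.7) = 15.3 V.
With the load, Rb becomes Rb‖R_L = 30.55 kΩ, so V = 20.9 × 30.55/48.55 = 13.2 V.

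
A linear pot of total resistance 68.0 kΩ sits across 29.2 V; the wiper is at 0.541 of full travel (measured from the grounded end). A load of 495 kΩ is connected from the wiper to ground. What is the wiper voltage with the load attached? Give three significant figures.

The wiper splits the pot into (1−α)R = 31.21 kΩ above and αR = 36.79 kΩ below.
Lower section ‖ load = 34.24 kΩ.
V_wiper = 29.2 × 34.24/(31.21 + 34.24) = 15.3 V.

V ≈ 15.3 V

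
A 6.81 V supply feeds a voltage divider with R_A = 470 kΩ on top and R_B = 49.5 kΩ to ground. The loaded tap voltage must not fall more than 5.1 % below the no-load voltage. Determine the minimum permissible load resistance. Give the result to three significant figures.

Output resistance R_th = R_A‖R_B = (470 × 49.5)/519.5 = 44.78 kΩ.
The fractional drop is R_th/(R_th + R_L); requiring this ≤ 0.0510 gives R_L ≥ R_th(1/0.0510 − 1) = 44.78 × 18.61 = 833 kΩ.

R_L(min) ≈ 833 kΩ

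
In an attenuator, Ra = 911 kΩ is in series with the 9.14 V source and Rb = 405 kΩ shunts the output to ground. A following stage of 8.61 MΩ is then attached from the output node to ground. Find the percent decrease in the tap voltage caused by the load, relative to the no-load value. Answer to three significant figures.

3.15 %

The divider's output (Thévenin) resistance is Ra‖Rb = 280.4 kΩ.
Fractional drop under load = R_th/(R_th + R_L) = 280.4 / (280.4 + 8610) = 0.03154.
So the output falls by 3.15 %.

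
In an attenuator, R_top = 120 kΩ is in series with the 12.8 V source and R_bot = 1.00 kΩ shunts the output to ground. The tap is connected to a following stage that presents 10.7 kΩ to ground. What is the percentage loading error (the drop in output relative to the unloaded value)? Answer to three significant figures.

8.48 %

The divider's output (Thévenin) resistance is R_top‖R_bot = 0.9917 kΩ.
Fractional drop under load = R_th/(R_th + R_L) = 0.9917 / (0.9917 + 10.7) = 0.08482.
So the output falls by 8.48 %.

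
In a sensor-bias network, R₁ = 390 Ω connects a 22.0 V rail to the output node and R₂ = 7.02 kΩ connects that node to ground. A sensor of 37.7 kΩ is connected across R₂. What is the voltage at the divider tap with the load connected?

The load sits in parallel with R₂: R₂‖R_L = (7020 × 37700) / (7020 + 37700) = 5918 Ω.
V_out = 22.0 × 5918 / (390 + 5918) = 22.0 × 5918/6308 = 20.6 V.
(Unloaded it would have been 20.8 V.)

V_out ≈ 20.6 V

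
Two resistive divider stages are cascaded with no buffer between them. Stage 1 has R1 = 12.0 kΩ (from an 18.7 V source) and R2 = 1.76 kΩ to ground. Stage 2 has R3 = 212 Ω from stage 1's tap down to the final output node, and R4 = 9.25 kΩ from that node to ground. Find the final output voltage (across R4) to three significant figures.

V_out ≈ 2.01 V

Stage 2 presents R3+R4 = 9462 Ω as a load on stage 1's tap.
Stage 1's lower leg becomes R2‖(R3+R4) = 1484 Ω, so V_mid = 18.7 × 1484/13480 = 2.058 V.
Stage 2 is itself unloaded: V_out = V_mid × R4/(R3+R4) = 2.058 × 9250/9462 = 2.01 V.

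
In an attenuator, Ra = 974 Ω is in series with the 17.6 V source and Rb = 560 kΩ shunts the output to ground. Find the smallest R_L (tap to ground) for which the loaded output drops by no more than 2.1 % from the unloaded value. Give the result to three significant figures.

R_L(min) ≈ 45.3 kΩ

Output resistance R_th = Ra‖Rb = (974 × 560000)/561000 = 972.3 Ω.
The fractional drop is R_th/(R_th + R_L); requiring this ≤ 0.0210 gives R_L ≥ R_th(1/0.0210 − 1) = 972.3 × 46.62 = 45.3 kΩ.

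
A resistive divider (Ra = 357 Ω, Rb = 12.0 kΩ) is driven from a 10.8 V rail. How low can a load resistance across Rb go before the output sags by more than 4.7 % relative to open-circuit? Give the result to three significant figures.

Output resistance R_th = Ra‖Rb = (357 × 12000)/12360 = 346.7 Ω.
The fractional drop is R_th/(R_th + R_L); requiring this ≤ 0.0470 gives R_L ≥ R_th(1/0.0470 − 1) = 346.7 × 20.28 = 7.03 kΩ.

R_L(min) ≈ 7.03 kΩ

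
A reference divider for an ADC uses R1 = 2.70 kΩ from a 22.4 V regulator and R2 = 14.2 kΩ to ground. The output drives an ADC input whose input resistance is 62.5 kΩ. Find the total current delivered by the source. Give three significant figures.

I ≈ 1.57 mA

R2‖R_L = 11.57 kΩ, so the source sees R1 + R2‖R_L = 14.27 kΩ.
I = 22.4 V / 14.27 kΩ = 1.57 mA.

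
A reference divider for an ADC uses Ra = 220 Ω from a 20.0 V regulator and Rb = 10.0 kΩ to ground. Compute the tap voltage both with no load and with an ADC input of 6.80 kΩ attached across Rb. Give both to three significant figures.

Open-circuit: V = 20.0 × 10000/(220 + 10000) = 19.6 V.
With the load, Rb becomes Rb‖R_L = 4048 Ω, so V = 20.0 × 4048/4268 = 19.0 V.

Unloaded: 19.6 V; loaded: 19.0 V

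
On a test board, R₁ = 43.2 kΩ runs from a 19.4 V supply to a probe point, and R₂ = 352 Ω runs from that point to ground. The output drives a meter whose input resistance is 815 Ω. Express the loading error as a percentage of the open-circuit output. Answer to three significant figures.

30.0 %

The divider's output (Thévenin) resistance is R₁‖R₂ = 349.2 Ω.
Fractional drop under load = R_th/(R_th + R_L) = 349.2 / (349.2 + 815) = 0.2999.
So the output falls by 30.0 %.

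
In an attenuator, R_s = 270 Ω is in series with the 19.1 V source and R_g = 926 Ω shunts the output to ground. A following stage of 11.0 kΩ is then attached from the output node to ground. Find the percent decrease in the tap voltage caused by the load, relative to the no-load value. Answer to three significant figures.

1.86 %

The divider's output (Thévenin) resistance is R_s‖R_g = 209.0 Ω.
Fractional drop under load = R_th/(R_th + R_L) = 209.0 / (209.0 + 11000) = 0.01865.
So the output falls by 1.86 %.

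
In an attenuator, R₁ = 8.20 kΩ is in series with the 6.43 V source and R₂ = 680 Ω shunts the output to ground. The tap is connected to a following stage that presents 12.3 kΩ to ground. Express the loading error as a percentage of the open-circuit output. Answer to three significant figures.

4.86 %

The divider's output (Thévenin) resistance is R₁‖R₂ = 627.9 Ω.
Fractional drop under load = R_th/(R_th + R_L) = 627.9 / (627.9 + 12300) = 0.04857.
So the output falls by 4.86 %.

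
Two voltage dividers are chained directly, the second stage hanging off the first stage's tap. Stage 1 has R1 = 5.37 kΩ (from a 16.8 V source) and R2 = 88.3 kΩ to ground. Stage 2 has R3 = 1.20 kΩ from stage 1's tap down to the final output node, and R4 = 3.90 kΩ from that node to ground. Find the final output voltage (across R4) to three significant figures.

Stage 2 presents R3+R4 = 5.100 kΩ as a load on stage 1's tap.
Stage 1's lower leg becomes R2‖(R3+R4) = 4.822 kΩ, so V_mid = 16.8 × 4.822/10.19 = 7.948 V.
Stage 2 is itself unloaded: V_out = V_mid × R4/(R3+R4) = 7.948 × 3.90/5.100 = 6.08 V.

V_out ≈ 6.08 V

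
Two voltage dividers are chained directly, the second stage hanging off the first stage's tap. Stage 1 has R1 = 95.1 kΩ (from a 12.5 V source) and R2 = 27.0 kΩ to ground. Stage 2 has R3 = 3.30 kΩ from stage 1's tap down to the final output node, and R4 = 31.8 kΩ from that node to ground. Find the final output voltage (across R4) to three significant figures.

V_out ≈ 1.57 V

Stage 2 presents R3+R4 = 35.10 kΩ as a load on stage 1's tap.
Stage 1's lower leg becomes R2‖(R3+R4) = 15.26 kΩ, so V_mid = 12.5 × 15.26/110.4 = 1.729 V.
Stage 2 is itself unloaded: V_out = V_mid × R4/(R3+R4) = 1.729 × 31.8/35.10 = 1.57 V.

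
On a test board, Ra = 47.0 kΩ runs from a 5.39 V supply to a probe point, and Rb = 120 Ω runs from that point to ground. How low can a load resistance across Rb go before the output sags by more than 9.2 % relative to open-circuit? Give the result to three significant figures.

Output resistance R_th = Ra‖Rb = (47000 × 120)/47120 = 119.7 Ω.
The fractional drop is R_th/(R_th + R_L); requiring this ≤ 0.0920 gives R_L ≥ R_th(1/0.0920 − 1) = 119.7 × 9.870 = 1.18 kΩ.

R_L(min) ≈ 1.18 kΩ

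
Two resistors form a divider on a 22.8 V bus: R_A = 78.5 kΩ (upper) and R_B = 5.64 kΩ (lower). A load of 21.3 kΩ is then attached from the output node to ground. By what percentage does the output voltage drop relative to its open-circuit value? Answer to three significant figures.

19.8 %

Unloaded V = 22.8 × 5.64/84.14 = 1.528 V.
Loaded: R_B‖R_L = 4.459 kΩ, giving V = 22.8 × 4.459/82.96 = 1.226 V.
Drop = (1.528 − 1.226) / 1.528 = 19.8 %.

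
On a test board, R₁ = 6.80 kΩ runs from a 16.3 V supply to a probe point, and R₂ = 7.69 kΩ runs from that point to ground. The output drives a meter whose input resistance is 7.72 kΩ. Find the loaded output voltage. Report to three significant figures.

V_out ≈ 5.89 V

The load sits in parallel with R₂: R₂‖R_L = (7.69 × 7.72) / (7.69 + 7.72) = 3.852 kΩ.
V_out = 16.3 × 3.852 / (6.80 + 3.852) = 16.3 × 3.852/10.65 = 5.89 V.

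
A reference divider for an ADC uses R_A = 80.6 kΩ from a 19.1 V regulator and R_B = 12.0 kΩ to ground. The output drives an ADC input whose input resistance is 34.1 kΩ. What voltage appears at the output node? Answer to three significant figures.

V_out ≈ 1.89 V

The load sits in parallel with R_B: R_B‖R_L = (12.0 × 34.1) / (12.0 + 34.1) = 8.876 kΩ.
V_out = 19.1 × 8.876 / (80.6 + 8.876) = 19.1 × 8.876/89.48 = 1.89 V.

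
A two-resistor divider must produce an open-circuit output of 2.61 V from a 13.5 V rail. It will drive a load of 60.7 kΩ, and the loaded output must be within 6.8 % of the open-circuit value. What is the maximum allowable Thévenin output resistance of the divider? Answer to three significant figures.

R_th ≤ 4.43 kΩ

Loading drop = R_th/(R_th + R_L) ≤ 0.0680, so R_th ≤ R_L · ε/(1−ε) = 60.7 kΩ × 0.0680/0.9320 = 4.43 kΩ.
(Any R1, R2 with R2/(R1+R2) = 0.193 and R1‖R2 ≤ 4.43 kΩ will meet the spec.)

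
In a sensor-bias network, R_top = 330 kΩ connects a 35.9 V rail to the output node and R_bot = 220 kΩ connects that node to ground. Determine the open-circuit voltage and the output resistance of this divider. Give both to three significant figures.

V_th = 14.4 V, R_th = 132 kΩ

V_th is the open-circuit tap voltage: 35.9 × 220/(330 + 220) = 14.4 V.
With the supply zeroed, R_top and R_bot appear in parallel from the tap: R_th = R_top‖R_bot = (330 × 220)/550.0 = 132 kΩ.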